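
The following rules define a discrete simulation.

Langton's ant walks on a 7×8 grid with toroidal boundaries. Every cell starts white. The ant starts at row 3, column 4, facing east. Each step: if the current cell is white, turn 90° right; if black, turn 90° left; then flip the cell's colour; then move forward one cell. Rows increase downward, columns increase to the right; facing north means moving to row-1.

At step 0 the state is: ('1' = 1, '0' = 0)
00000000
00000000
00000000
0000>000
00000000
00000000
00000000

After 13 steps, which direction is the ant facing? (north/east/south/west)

south

[0] 00000000
00000000
00000000
0000>000
00000000
00000000
00000000
[1] 00000000
00000000
00000000
00001000
0000v000
00000000
00000000
[2] 00000000
00000000
00000000
00001000
000<1000
00000000
00000000
[3] 00000000
00000000
00000000
000^1000
00011000
00000000
00000000
[4] 00000000
00000000
00000000
0001>000
00011000
00000000
00000000
[5] 00000000
00000000
0000^000
00010000
00011000
00000000
00000000
[6] 00000000
00000000
00001>00
00010000
00011000
00000000
00000000
[7] 00000000
00000000
00001100
00010v00
00011000
00000000
00000000
[8] 00000000
00000000
00001100
0001<100
00011000
00000000
00000000
[9] 00000000
00000000
0000^100
00011100
00011000
00000000
00000000
[10] 00000000
00000000
000<0100
00011100
00011000
00000000
00000000
[11] 00000000
000^0000
00010100
00011100
00011000
00000000
00000000
[12] 00000000
0001>000
00010100
00011100
00011000
00000000
00000000
[13] 00000000
00011000
0001v100
00011100
00011000
00000000
00000000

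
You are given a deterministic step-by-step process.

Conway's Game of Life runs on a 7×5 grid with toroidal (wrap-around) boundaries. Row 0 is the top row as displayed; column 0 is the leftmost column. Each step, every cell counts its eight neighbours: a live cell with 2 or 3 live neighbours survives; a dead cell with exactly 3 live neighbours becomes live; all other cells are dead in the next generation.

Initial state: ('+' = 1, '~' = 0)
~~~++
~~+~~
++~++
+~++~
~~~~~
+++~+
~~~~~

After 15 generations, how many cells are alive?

13

gen 0: ~~~++
~~+~~
++~++
+~++~
~~~~~
+++~+
~~~~~
gen 1: ~~~+~
~++~~
+~~~~
+~++~
~~~~~
++~~~
~++~~
gen 2: ~~~+~
~++~~
+~~++
~+~~+
+~+~+
+++~~
+++~~
gen 3: +~~+~
+++~~
~~~++
~++~~
~~+~+
~~~~~
+~~++
gen 4: ~~~+~
+++~~
~~~++
+++~+
~+++~
+~~~~
+~~+~
gen 5: +~~+~
+++~~
~~~~~
~~~~~
~~~+~
+~~+~
~~~~~
gen 6: +~+~+
+++~+
~+~~~
~~~~~
~~~~+
~~~~+
~~~~~
gen 7: ~~+~+
~~+~+
~++~~
~~~~~
~~~~~
~~~~~
+~~++
gen 8: ~++~~
+~+~~
~+++~
~~~~~
~~~~~
~~~~+
+~~++
gen 9: ~~+~~
+~~~~
~+++~
~~+~~
~~~~~
+~~++
+++++
gen 10: ~~+~~
~~~+~
~+++~
~+++~
~~~++
~~~~~
~~~~~
gen 11: ~~~~~
~+~+~
~+~~+
++~~~
~~~++
~~~~~
~~~~~
gen 12: ~~~~~
+~+~~
~+~~+
~+++~
+~~~+
~~~~~
~~~~~
gen 13: ~~~~~
++~~~
~~~~+
~+++~
+++++
~~~~~
~~~~~
gen 14: ~~~~~
+~~~~
~~~++
~~~~~
+~~~+
+++++
~~~~~
gen 15: ~~~~~
~~~~+
~~~~+
+~~+~
~~+~~
~+++~
+++++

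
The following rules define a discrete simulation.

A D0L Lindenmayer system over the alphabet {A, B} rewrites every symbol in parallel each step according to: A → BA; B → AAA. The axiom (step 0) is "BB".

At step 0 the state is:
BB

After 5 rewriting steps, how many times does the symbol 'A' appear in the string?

114

step 0: BB
step 1: AAAAAA
step 2: BABABABABABA
step 3: AAABAAAABAAAABAAAABAAAABAAAABA
step 4: BABABAAAABABABABAAAABABABABAAAABABABABAAAABABABABAAAABABABABAAAABA
step 5: AAABAAAABAAAABABABABAAAABAAAABAAAABAAAABABABABAAAABAAAABAA…AAAABAAAABAAAABAAAABABABABAAAABAAAABAAAABAAAABABABABAAAABA  (len 156)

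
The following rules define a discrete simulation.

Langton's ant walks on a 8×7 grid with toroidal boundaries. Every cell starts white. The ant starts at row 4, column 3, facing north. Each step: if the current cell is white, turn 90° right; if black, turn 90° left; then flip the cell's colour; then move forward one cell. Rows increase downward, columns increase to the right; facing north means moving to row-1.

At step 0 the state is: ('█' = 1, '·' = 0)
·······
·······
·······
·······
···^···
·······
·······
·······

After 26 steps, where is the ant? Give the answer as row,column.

7,2

t=0: ·······
·······
·······
·······
···^···
·······
·······
·······
t=1: ·······
·······
·······
·······
···█>··
·······
·······
·······
t=2: ·······
·······
·······
·······
···██··
····v··
·······
·······
t=3: ·······
·······
·······
·······
···██··
···<█··
·······
·······
t=4: ·······
·······
·······
·······
···^█··
···██··
·······
·······
t=5: ·······
·······
·······
·······
··<·█··
···██··
·······
·······
t=6: ·······
·······
·······
··^····
··█·█··
···██··
·······
·······
t=7: ·······
·······
·······
··█>···
··█·█··
···██··
·······
·······
t=8: ·······
·······
·······
··██···
··█v█··
···██··
·······
·······
t=9: ·······
·······
·······
··██···
··<██··
···██··
·······
·······
t=10: ·······
·······
·······
··██···
···██··
··v██··
·······
·······
t=11: ·······
·······
·······
··██···
···██··
·<███··
·······
·······
t=12: ·······
·······
·······
··██···
·^·██··
·████··
·······
·······
t=13: ·······
·······
·······
··██···
·█>██··
·████··
·······
·······
t=14: ·······
·······
·······
··██···
·████··
·█v██··
·······
·······
t=15: ·······
·······
·······
··██···
·████··
·█·>█··
·······
·······
t=16: ·······
·······
·······
··██···
·██^█··
·█··█··
·······
·······
t=17: ·······
·······
·······
··██···
·█<·█··
·█··█··
·······
·······
t=18: ·······
·······
·······
··██···
·█··█··
·█v·█··
·······
·······
t=19: ·······
·······
·······
··██···
·█··█··
·<█·█··
·······
·······
t=20: ·······
·······
·······
··██···
·█··█··
··█·█··
·v·····
·······
t=21: ·······
·······
·······
··██···
·█··█··
··█·█··
<█·····
·······
t=22: ·······
·······
·······
··██···
·█··█··
^·█·█··
██·····
·······
t=23: ·······
·······
·······
··██···
·█··█··
█>█·█··
██·····
·······
t=24: ·······
·······
·······
··██···
·█··█··
███·█··
█v·····
·······
t=25: ·······
·······
·······
··██···
·█··█··
███·█··
█·>····
·······
t=26: ·······
·······
·······
··██···
·█··█··
███·█··
█·█····
··v····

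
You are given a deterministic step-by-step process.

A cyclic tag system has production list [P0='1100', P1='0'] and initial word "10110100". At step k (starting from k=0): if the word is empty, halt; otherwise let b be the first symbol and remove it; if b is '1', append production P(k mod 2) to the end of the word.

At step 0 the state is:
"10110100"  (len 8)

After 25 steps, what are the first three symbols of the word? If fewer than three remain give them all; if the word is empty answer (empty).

t=0: "10110100"  (len 8)
t=1: "01101001100"  (len 11)
t=2: "1101001100"  (len 10)
t=3: "1010011001100"  (len 13)
t=4: "0100110011000"  (len 13)
t=5: "100110011000"  (len 12)
t=6: "001100110000"  (len 12)
t=7: "01100110000"  (len 11)
t=8: "1100110000"  (len 10)
t=9: "1001100001100"  (len 13)
t=10: "0011000011000"  (len 13)
t=11: "011000011000"  (len 12)
t=12: "11000011000"  (len 11)
t=13: "10000110001100"  (len 14)
t=14: "00001100011000"  (len 14)
t=15: "0001100011000"  (len 13)
t=16: "001100011000"  (len 12)
t=17: "01100011000"  (len 11)
t=18: "1100011000"  (len 10)
t=19: "1000110001100"  (len 13)
t=20: "0001100011000"  (len 13)
t=21: "001100011000"  (len 12)
t=22: "01100011000"  (len 11)
t=23: "1100011000"  (len 10)
t=24: "1000110000"  (len 10)
t=25: "0001100001100"  (len 13)

000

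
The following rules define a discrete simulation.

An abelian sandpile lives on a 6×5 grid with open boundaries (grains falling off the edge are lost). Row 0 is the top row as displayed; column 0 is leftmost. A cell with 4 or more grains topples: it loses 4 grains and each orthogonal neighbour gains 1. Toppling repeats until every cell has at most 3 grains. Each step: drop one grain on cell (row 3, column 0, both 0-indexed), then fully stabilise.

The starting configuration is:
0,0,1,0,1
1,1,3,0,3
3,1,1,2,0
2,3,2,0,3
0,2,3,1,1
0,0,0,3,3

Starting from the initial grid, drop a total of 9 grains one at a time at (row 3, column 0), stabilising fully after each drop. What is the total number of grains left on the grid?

45

0) 0,0,1,0,1
1,1,3,0,3
3,1,1,2,0
2,3,2,0,3
0,2,3,1,1
0,0,0,3,3
1) 0,0,1,0,1
1,1,3,0,3
3,1,1,2,0
3,3,2,0,3
0,2,3,1,1
0,0,0,3,3
2) 0,0,1,0,1
2,1,3,0,3
0,3,1,2,0
2,0,3,0,3
1,3,3,1,1
0,0,0,3,3
3) 0,0,1,0,1
2,1,3,0,3
0,3,1,2,0
3,0,3,0,3
1,3,3,1,1
0,0,0,3,3
4) 0,0,1,0,1
2,1,3,0,3
1,3,1,2,0
0,1,3,0,3
2,3,3,1,1
0,0,0,3,3
5) 0,0,1,0,1
2,1,3,0,3
1,3,1,2,0
1,1,3,0,3
2,3,3,1,1
0,0,0,3,3
6) 0,0,1,0,1
2,1,3,0,3
1,3,1,2,0
2,1,3,0,3
2,3,3,1,1
0,0,0,3,3
7) 0,0,1,0,1
2,1,3,0,3
1,3,1,2,0
3,1,3,0,3
2,3,3,1,1
0,0,0,3,3
8) 0,0,1,0,1
2,1,3,0,3
2,3,1,2,0
0,2,3,0,3
3,3,3,1,1
0,0,0,3,3
9) 0,0,1,0,1
2,1,3,0,3
2,3,1,2,0
1,2,3,0,3
3,3,3,1,1
0,0,0,3,3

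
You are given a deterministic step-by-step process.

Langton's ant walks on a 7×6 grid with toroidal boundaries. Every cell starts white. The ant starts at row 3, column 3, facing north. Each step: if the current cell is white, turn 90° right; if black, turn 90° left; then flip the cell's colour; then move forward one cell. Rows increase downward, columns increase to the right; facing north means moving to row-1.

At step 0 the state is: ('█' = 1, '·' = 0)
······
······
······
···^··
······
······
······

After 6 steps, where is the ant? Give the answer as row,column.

2,2

t=0: ······
······
······
···^··
······
······
······
t=1: ······
······
······
···█>·
······
······
······
t=2: ······
······
······
···██·
····v·
······
······
t=3: ······
······
······
···██·
···<█·
······
······
t=4: ······
······
······
···^█·
···██·
······
······
t=5: ······
······
······
··<·█·
···██·
······
······
t=6: ······
······
··^···
··█·█·
···██·
······
······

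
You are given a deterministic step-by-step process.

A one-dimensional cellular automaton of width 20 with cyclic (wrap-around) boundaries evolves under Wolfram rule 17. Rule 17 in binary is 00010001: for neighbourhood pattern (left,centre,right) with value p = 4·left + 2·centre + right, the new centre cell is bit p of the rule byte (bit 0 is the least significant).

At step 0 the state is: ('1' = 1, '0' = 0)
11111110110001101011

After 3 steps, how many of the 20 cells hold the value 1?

2

k=0  11111110110001101011
k=1  00000000001100000000
k=2  11111111100011111111
k=3  00000000011000000000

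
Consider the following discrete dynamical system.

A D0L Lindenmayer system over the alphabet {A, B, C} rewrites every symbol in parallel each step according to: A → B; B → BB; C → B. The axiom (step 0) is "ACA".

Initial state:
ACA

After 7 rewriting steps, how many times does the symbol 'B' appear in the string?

192

step 0: ACA
step 1: BBB
step 2: BBBBBB
step 3: BBBBBBBBBBBB
step 4: BBBBBBBBBBBBBBBBBBBBBBBB
step 5: BBBBBBBBBBBBBBBBBBBBBBBBBBBBBBBBBBBBBBBBBBBBBBBB
step 6: BBBBBBBBBBBBBBBBBBBBBBBBBBBBBBBBBBBBBBBBBBBBBBBBBBBBBBBBBBBBBBBBBBBBBBBBBBBBBBBBBBBBBBBBBBBBBBBB
step 7: BBBBBBBBBBBBBBBBBBBBBBBBBBBBBBBBBBBBBBBBBBBBBBBBBBBBBBBBBB…BBBBBBBBBBBBBBBBBBBBBBBBBBBBBBBBBBBBBBBBBBBBBBBBBBBBBBBBBB  (len 192)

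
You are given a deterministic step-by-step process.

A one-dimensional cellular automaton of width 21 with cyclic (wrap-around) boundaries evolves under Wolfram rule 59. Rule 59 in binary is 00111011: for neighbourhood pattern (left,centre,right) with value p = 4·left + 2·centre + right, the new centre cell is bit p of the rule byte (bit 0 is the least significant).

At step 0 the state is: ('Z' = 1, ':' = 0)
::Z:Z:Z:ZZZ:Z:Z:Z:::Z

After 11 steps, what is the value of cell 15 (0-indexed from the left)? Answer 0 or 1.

step 0: ::Z:Z:Z:ZZZ:Z:Z:Z:::Z
step 1: ZZ:Z:Z:ZZ::Z:Z:Z:ZZZ:
step 2: Z:Z:Z:ZZ:ZZ:Z:Z:ZZ::Z
step 3: :Z:Z:ZZ:ZZ:Z:Z:ZZ:ZZZ
step 4: Z:Z:ZZ:ZZ:Z:Z:ZZ:ZZ::
step 5: :Z:ZZ:ZZ:Z:Z:ZZ:ZZ:ZZ
step 6: Z:ZZ:ZZ:Z:Z:ZZ:ZZ:ZZ:
step 7: :ZZ:ZZ:Z:Z:ZZ:ZZ:ZZ:Z
step 8: ZZ:ZZ:Z:Z:ZZ:ZZ:ZZ:Z:
step 9: Z:ZZ:Z:Z:ZZ:ZZ:ZZ:Z:Z
step 10: :ZZ:Z:Z:ZZ:ZZ:ZZ:Z:ZZ
step 11: ZZ:Z:Z:ZZ:ZZ:ZZ:Z:ZZ:

0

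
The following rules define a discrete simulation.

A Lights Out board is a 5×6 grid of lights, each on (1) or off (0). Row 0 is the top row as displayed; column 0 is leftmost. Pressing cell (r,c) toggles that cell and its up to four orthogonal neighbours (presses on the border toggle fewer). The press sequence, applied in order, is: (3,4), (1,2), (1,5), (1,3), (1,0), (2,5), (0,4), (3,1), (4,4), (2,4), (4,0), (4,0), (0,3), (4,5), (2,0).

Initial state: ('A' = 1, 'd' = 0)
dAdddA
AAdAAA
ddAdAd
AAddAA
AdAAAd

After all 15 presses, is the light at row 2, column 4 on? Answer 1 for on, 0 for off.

0) dAdddA
AAdAAA
ddAdAd
AAddAA
AdAAAd
1) dAdddA
AAdAAA
ddAddd
AAdAdd
AdAAdd
2) dAAddA
AdAdAA
dddddd
AAdAdd
AdAAdd
3) dAAddd
AdAddd
dddddA
AAdAdd
AdAAdd
4) dAAAdd
AddAAd
dddAdA
AAdAdd
AdAAdd
5) AAAAdd
dAdAAd
AddAdA
AAdAdd
AdAAdd
6) AAAAdd
dAdAAA
AddAAd
AAdAdA
AdAAdd
7) AAAdAA
dAdAdA
AddAAd
AAdAdA
AdAAdd
8) AAAdAA
dAdAdA
AAdAAd
ddAAdA
AAAAdd
9) AAAdAA
dAdAdA
AAdAAd
ddAAAA
AAAdAA
10) AAAdAA
dAdAAA
AAdddA
ddAAdA
AAAdAA
11) AAAdAA
dAdAAA
AAdddA
AdAAdA
ddAdAA
12) AAAdAA
dAdAAA
AAdddA
ddAAdA
AAAdAA
13) AAdAdA
dAddAA
AAdddA
ddAAdA
AAAdAA
14) AAdAdA
dAddAA
AAdddA
ddAAdd
AAAddd
15) AAdAdA
AAddAA
dddddA
AdAAdd
AAAddd

0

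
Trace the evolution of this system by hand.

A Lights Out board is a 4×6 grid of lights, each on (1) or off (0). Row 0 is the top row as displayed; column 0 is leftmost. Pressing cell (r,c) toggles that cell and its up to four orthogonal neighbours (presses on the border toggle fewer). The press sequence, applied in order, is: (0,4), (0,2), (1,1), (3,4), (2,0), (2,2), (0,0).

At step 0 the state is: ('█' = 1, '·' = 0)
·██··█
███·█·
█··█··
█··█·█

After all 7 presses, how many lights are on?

7

gen 0: ·██··█
███·█·
█··█··
█··█·█
gen 1: ·████·
███···
█··█··
█··█·█
gen 2: ····█·
██····
█··█··
█··█·█
gen 3: ·█··█·
··█···
██·█··
█··█·█
gen 4: ·█··█·
··█···
██·██·
█···█·
gen 5: ·█··█·
█·█···
···██·
····█·
gen 6: ·█··█·
█·····
·██·█·
··█·█·
gen 7: █···█·
······
·██·█·
··█·█·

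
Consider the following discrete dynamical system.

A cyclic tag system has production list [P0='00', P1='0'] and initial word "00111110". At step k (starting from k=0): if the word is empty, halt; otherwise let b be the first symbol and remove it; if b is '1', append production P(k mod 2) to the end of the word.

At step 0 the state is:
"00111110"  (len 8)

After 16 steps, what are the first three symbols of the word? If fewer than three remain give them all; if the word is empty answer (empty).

step 0: "00111110"  (len 8)
step 1: "0111110"  (len 7)
step 2: "111110"  (len 6)
step 3: "1111000"  (len 7)
step 4: "1110000"  (len 7)
step 5: "11000000"  (len 8)
step 6: "10000000"  (len 8)
step 7: "000000000"  (len 9)
step 8: "00000000"  (len 8)
step 9: "0000000"  (len 7)
step 10: "000000"  (len 6)
step 11: "00000"  (len 5)
step 12: "0000"  (len 4)
step 13: "000"  (len 3)
step 14: "00"  (len 2)
step 15: "0"  (len 1)
step 16: (halted — word empty)

(empty)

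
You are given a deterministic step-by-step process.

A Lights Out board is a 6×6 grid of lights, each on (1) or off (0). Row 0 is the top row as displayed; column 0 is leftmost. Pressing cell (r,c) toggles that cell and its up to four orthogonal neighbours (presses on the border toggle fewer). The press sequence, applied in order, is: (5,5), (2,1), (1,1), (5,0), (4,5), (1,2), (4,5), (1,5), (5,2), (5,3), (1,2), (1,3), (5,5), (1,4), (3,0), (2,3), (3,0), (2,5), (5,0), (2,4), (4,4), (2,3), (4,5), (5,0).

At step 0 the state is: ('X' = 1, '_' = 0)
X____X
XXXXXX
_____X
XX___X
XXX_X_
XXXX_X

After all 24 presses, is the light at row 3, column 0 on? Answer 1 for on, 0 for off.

1

step 0: X____X
XXXXXX
_____X
XX___X
XXX_X_
XXXX_X
step 1: X____X
XXXXXX
_____X
XX___X
XXX_XX
XXXXX_
step 2: X____X
X_XXXX
XXX__X
X____X
XXX_XX
XXXXX_
step 3: XX___X
_X_XXX
X_X__X
X____X
XXX_XX
XXXXX_
step 4: XX___X
_X_XXX
X_X__X
X____X
_XX_XX
__XXX_
step 5: XX___X
_X_XXX
X_X__X
X_____
_XX___
__XXXX
step 6: XXX__X
__X_XX
X____X
X_____
_XX___
__XXXX
step 7: XXX__X
__X_XX
X____X
X____X
_XX_XX
__XXX_
step 8: XXX___
__X___
X_____
X____X
_XX_XX
__XXX_
step 9: XXX___
__X___
X_____
X____X
_X__XX
_X__X_
step 10: XXX___
__X___
X_____
X____X
_X_XXX
_XXX__
step 11: XX____
_X_X__
X_X___
X____X
_X_XXX
_XXX__
step 12: XX_X__
_XX_X_
X_XX__
X____X
_X_XXX
_XXX__
step 13: XX_X__
_XX_X_
X_XX__
X____X
_X_XX_
_XXXXX
step 14: XX_XX_
_XXX_X
X_XXX_
X____X
_X_XX_
_XXXXX
step 15: XX_XX_
_XXX_X
__XXX_
_X___X
XX_XX_
_XXXXX
step 16: XX_XX_
_XX__X
______
_X_X_X
XX_XX_
_XXXXX
step 17: XX_XX_
_XX__X
X_____
X__X_X
_X_XX_
_XXXXX
step 18: XX_XX_
_XX___
X___XX
X__X__
_X_XX_
_XXXXX
step 19: XX_XX_
_XX___
X___XX
X__X__
XX_XX_
X_XXXX
step 20: XX_XX_
_XX_X_
X__X__
X__XX_
XX_XX_
X_XXXX
step 21: XX_XX_
_XX_X_
X__X__
X__X__
XX___X
X_XX_X
step 22: XX_XX_
_XXXX_
X_X_X_
X_____
XX___X
X_XX_X
step 23: XX_XX_
_XXXX_
X_X_X_
X____X
XX__X_
X_XX__
step 24: XX_XX_
_XXXX_
X_X_X_
X____X
_X__X_
_XXX__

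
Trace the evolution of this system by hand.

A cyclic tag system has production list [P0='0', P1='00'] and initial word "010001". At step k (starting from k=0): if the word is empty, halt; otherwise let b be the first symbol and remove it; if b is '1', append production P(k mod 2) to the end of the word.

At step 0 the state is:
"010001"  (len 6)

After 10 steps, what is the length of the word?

0

t=0: "010001"  (len 6)
t=1: "10001"  (len 5)
t=2: "000100"  (len 6)
t=3: "00100"  (len 5)
t=4: "0100"  (len 4)
t=5: "100"  (len 3)
t=6: "0000"  (len 4)
t=7: "000"  (len 3)
t=8: "00"  (len 2)
t=9: "0"  (len 1)
t=10: (halted — word empty)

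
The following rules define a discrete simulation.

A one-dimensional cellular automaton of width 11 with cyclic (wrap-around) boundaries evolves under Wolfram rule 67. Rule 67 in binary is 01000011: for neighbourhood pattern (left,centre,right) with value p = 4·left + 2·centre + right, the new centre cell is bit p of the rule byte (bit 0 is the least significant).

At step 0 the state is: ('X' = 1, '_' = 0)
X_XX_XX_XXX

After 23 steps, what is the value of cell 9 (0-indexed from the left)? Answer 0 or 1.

gen 0: X_XX_XX_XXX
gen 1: X__X__X____
gen 2: __X__X__XXX
gen 3: _X__X__X__X
gen 4: ___X__X__X_
gen 5: XXX__X__X__
gen 6: __X_X__X__X
gen 7: _X____X__X_
gen 8: X__XXX__X__
gen 9: __X__X_X__X
gen 10: _X__X____X_
gen 11: X__X__XXX__
gen 12: __X__X__X_X
gen 13: _X__X__X___
gen 14: X__X__X__XX
gen 15: X_X__X__X__
gen 16: ____X__X__X
gen 17: _XXX__X__X_
gen 18: X__X_X__X__
gen 19: __X____X__X
gen 20: _X__XXX__X_
gen 21: X__X__X_X__
gen 22: __X__X____X
gen 23: _X__X__XXX_

1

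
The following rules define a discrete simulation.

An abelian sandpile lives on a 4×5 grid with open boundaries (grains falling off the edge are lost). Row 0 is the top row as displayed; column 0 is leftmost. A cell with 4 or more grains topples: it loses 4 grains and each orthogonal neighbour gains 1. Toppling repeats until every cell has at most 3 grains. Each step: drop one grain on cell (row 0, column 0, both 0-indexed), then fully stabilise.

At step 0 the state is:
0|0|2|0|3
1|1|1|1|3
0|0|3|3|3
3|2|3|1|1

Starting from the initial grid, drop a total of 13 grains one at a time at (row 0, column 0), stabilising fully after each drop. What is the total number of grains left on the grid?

k=0  0|0|2|0|3
1|1|1|1|3
0|0|3|3|3
3|2|3|1|1
k=1  1|0|2|0|3
1|1|1|1|3
0|0|3|3|3
3|2|3|1|1
k=2  2|0|2|0|3
1|1|1|1|3
0|0|3|3|3
3|2|3|1|1
k=3  3|0|2|0|3
1|1|1|1|3
0|0|3|3|3
3|2|3|1|1
k=4  0|1|2|0|3
2|1|1|1|3
0|0|3|3|3
3|2|3|1|1
k=5  1|1|2|0|3
2|1|1|1|3
0|0|3|3|3
3|2|3|1|1
k=6  2|1|2|0|3
2|1|1|1|3
0|0|3|3|3
3|2|3|1|1
k=7  3|1|2|0|3
2|1|1|1|3
0|0|3|3|3
3|2|3|1|1
k=8  0|2|2|0|3
3|1|1|1|3
0|0|3|3|3
3|2|3|1|1
k=9  1|2|2|0|3
3|1|1|1|3
0|0|3|3|3
3|2|3|1|1
k=10  2|2|2|0|3
3|1|1|1|3
0|0|3|3|3
3|2|3|1|1
k=11  3|2|2|0|3
3|1|1|1|3
0|0|3|3|3
3|2|3|1|1
k=12  1|3|2|0|3
0|2|1|1|3
1|0|3|3|3
3|2|3|1|1
k=13  2|3|2|0|3
0|2|1|1|3
1|0|3|3|3
3|2|3|1|1

37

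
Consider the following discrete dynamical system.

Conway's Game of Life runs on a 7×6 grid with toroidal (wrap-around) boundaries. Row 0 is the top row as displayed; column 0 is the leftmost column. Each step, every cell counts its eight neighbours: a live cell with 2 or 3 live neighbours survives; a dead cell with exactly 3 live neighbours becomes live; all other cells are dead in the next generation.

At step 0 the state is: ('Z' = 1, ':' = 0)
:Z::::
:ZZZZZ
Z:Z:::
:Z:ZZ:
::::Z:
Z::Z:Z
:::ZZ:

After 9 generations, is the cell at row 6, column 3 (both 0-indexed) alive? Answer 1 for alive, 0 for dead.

[0] :Z::::
:ZZZZZ
Z:Z:::
:Z:ZZ:
::::Z:
Z::Z:Z
:::ZZ:
[1] ZZ:::Z
:::ZZZ
Z:::::
:ZZZZZ
Z:Z:::
:::Z:Z
Z:ZZZZ
[2] :Z::::
:Z::Z:
ZZ::::
::ZZZZ
Z:::::
::::::
::ZZ::
[3] :Z:Z::
:ZZ:::
ZZ::::
::ZZZZ
:::ZZZ
::::::
::Z:::
[4] :Z:Z::
::::::
Z:::ZZ
:ZZ:::
::Z::Z
:::ZZ:
::Z:::
[5] ::Z:::
Z:::ZZ
ZZ:::Z
:ZZZZ:
:ZZ:Z:
::ZZZ:
::Z:Z:
[6] :Z::Z:
::::Z:
::::::
::::Z:
:::::Z
::::ZZ
:ZZ:Z:
[7] :ZZ:ZZ
::::::
::::::
::::::
:::::Z
Z::ZZZ
ZZZ:Z:
[8] ::Z:ZZ
::::::
::::::
::::::
Z::::Z
::ZZ::
::::::
[9] ::::::
::::::
::::::
::::::
::::::
::::::
::Z:Z:

0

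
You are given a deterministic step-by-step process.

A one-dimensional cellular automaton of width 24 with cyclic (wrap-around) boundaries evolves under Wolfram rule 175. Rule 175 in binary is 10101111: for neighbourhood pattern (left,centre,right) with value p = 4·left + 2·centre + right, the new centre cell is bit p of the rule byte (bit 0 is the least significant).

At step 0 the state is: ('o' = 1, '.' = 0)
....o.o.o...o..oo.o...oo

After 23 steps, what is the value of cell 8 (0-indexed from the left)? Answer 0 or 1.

1

gen 0: ....o.o.o...o..oo.o...oo
gen 1: .oooooooo.ooo.oo.oo.ooo.
gen 2: oooooooo.ooo.oo.oo.ooo..
gen 3: ooooooo.ooo.oo.oo.ooo..o
gen 4: oooooo.ooo.oo.oo.ooo..oo
gen 5: ooooo.ooo.oo.oo.ooo..ooo
gen 6: oooo.ooo.oo.oo.ooo..oooo
gen 7: ooo.ooo.oo.oo.ooo..ooooo
gen 8: oo.ooo.oo.oo.ooo..oooooo
gen 9: o.ooo.oo.oo.ooo..ooooooo
gen 10: .ooo.oo.oo.ooo..oooooooo
gen 11: ooo.oo.oo.ooo..oooooooo.
gen 12: oo.oo.oo.ooo..oooooooo.o
gen 13: o.oo.oo.ooo..oooooooo.oo
gen 14: .oo.oo.ooo..oooooooo.ooo
gen 15: oo.oo.ooo..oooooooo.ooo.
gen 16: o.oo.ooo..oooooooo.ooo.o
gen 17: .oo.ooo..oooooooo.ooo.oo
gen 18: oo.ooo..oooooooo.ooo.oo.
gen 19: o.ooo..oooooooo.ooo.oo.o
gen 20: .ooo..oooooooo.ooo.oo.oo
gen 21: ooo..oooooooo.ooo.oo.oo.
gen 22: oo..oooooooo.ooo.oo.oo.o
gen 23: o..oooooooo.ooo.oo.oo.oo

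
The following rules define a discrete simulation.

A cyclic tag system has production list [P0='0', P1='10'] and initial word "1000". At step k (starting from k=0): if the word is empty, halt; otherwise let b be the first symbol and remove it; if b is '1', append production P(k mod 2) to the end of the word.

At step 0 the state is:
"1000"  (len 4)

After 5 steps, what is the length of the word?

0

t=0: "1000"  (len 4)
t=1: "0000"  (len 4)
t=2: "000"  (len 3)
t=3: "00"  (len 2)
t=4: "0"  (len 1)
t=5: (halted — word empty)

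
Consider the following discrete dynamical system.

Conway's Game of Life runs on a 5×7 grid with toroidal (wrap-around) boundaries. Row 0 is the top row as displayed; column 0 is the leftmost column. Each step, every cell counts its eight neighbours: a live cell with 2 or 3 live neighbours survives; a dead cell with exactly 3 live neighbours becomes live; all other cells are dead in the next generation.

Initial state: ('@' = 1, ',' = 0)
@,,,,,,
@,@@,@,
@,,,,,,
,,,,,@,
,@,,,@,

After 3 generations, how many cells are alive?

[0] @,,,,,,
@,@@,@,
@,,,,,,
,,,,,@,
,@,,,@,
[1] @,@,@,,
@,,,,,,
,@,,@,,
,,,,,,@
,,,,,,@
[2] @@,,,,@
@,,@,,,
@,,,,,,
@,,,,@,
@,,,,@@
[3] ,@,,,@,
,,,,,,,
@@,,,,,
@@,,,@,
,,,,,@,

8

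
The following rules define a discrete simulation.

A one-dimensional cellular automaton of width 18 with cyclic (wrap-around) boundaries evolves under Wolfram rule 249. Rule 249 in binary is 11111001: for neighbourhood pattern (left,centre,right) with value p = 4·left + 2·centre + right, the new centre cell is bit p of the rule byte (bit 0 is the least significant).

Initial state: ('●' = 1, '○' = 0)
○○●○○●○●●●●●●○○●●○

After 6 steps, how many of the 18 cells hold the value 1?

k=0  ○○●○○●○●●●●●●○○●●○
k=1  ●○○●○○●●●●●●●●○●●●
k=2  ●●○○●○●●●●●●●●●●●●
k=3  ●●●○○●●●●●●●●●●●●●
k=4  ●●●●○●●●●●●●●●●●●●
k=5  ●●●●●●●●●●●●●●●●●●
k=6  ●●●●●●●●●●●●●●●●●●

18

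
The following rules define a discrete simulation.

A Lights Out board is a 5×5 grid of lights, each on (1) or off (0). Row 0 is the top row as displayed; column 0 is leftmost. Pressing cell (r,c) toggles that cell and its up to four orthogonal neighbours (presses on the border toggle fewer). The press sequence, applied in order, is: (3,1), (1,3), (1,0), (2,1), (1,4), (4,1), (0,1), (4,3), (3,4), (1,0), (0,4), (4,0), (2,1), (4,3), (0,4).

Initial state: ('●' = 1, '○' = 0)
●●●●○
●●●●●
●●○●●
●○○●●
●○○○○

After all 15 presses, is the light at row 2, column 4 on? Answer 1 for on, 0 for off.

1

step 0: ●●●●○
●●●●●
●●○●●
●○○●●
●○○○○
step 1: ●●●●○
●●●●●
●○○●●
○●●●●
●●○○○
step 2: ●●●○○
●●○○○
●○○○●
○●●●●
●●○○○
step 3: ○●●○○
○○○○○
○○○○●
○●●●●
●●○○○
step 4: ○●●○○
○●○○○
●●●○●
○○●●●
●●○○○
step 5: ○●●○●
○●○●●
●●●○○
○○●●●
●●○○○
step 6: ○●●○●
○●○●●
●●●○○
○●●●●
○○●○○
step 7: ●○○○●
○○○●●
●●●○○
○●●●●
○○●○○
step 8: ●○○○●
○○○●●
●●●○○
○●●○●
○○○●●
step 9: ●○○○●
○○○●●
●●●○●
○●●●○
○○○●○
step 10: ○○○○●
●●○●●
○●●○●
○●●●○
○○○●○
step 11: ○○○●○
●●○●○
○●●○●
○●●●○
○○○●○
step 12: ○○○●○
●●○●○
○●●○●
●●●●○
●●○●○
step 13: ○○○●○
●○○●○
●○○○●
●○●●○
●●○●○
step 14: ○○○●○
●○○●○
●○○○●
●○●○○
●●●○●
step 15: ○○○○●
●○○●●
●○○○●
●○●○○
●●●○●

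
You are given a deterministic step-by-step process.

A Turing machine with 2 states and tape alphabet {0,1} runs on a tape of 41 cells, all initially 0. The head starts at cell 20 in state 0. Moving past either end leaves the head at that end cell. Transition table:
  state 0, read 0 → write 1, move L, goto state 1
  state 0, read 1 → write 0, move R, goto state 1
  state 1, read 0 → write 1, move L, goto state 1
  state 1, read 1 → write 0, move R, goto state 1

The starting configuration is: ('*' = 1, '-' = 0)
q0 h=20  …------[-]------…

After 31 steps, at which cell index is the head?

step 0: q0 h=20  …------[-]------…
step 1: q1 h=19  …------[-]*-----…
step 2: q1 h=18  …------[-]**----…
step 3: q1 h=17  …------[-]***---…
step 4: q1 h=16  …------[-]****--…
step 5: q1 h=15  …------[-]*****-…
step 6: q1 h=14  …------[-]******…
step 7: q1 h=13  …------[-]******…
step 8: q1 h=12  …------[-]******…
step 9: q1 h=11  …------[-]******…
step 10: q1 h=10  …------[-]******…
step 11: q1 h= 9  …------[-]******…
step 12: q1 h= 8  …------[-]******…
step 13: q1 h= 7  …------[-]******…
step 14: q1 h= 6  |------[-]******…
step 15: q1 h= 5  |-----[-]******…
step 16: q1 h= 4  |----[-]******…
step 17: q1 h= 3  |---[-]******…
step 18: q1 h= 2  |--[-]******…
step 19: q1 h= 1  |-[-]******…
step 20: q1 h= 0  |[-]******…
step 21: q1 h= 0  |[*]******…
step 22: q1 h= 1  |-[*]******…
step 23: q1 h= 2  |--[*]******…
step 24: q1 h= 3  |---[*]******…
step 25: q1 h= 4  |----[*]******…
step 26: q1 h= 5  |-----[*]******…
step 27: q1 h= 6  |------[*]******…
step 28: q1 h= 7  …------[*]******…
step 29: q1 h= 8  …------[*]******…
step 30: q1 h= 9  …------[*]******…
step 31: q1 h=10  …------[*]******…

10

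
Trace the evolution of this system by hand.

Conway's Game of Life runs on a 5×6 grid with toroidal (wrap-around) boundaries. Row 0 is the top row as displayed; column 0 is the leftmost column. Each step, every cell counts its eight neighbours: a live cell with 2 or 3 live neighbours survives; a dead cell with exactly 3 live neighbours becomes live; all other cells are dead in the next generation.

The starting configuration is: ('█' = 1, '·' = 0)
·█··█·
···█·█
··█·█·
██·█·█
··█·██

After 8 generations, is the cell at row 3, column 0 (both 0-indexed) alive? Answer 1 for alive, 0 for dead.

step 0: ·█··█·
···█·█
··█·█·
██·█·█
··█·██
step 1: █·█···
··██·█
·██···
██····
··█···
step 2: ··█···
█··█··
···█··
█·····
█·█···
step 3: ··██··
··██··
······
·█····
······
step 4: ··██··
··██··
··█···
······
··█···
step 5: ·█····
·█····
··██··
······
··██··
step 6: ·█····
·█····
··█···
······
··█···
step 7: ·██···
·██···
······
······
······
step 8: ·██···
·██···
······
······
······

0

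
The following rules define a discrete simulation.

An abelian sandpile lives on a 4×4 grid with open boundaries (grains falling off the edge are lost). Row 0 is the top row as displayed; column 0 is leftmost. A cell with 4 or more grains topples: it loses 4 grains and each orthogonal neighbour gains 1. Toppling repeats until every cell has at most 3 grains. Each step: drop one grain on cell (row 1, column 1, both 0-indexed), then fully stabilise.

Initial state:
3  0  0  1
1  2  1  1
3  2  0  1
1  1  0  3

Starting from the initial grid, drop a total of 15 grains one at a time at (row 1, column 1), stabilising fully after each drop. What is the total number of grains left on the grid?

29

[0] 3  0  0  1
1  2  1  1
3  2  0  1
1  1  0  3
[1] 3  0  0  1
1  3  1  1
3  2  0  1
1  1  0  3
[2] 3  1  0  1
2  0  2  1
3  3  0  1
1  1  0  3
[3] 3  1  0  1
2  1  2  1
3  3  0  1
1  1  0  3
[4] 3  1  0  1
2  2  2  1
3  3  0  1
1  1  0  3
[5] 3  1  0  1
2  3  2  1
3  3  0  1
1  1  0  3
[6] 0  3  0  1
1  2  3  1
1  1  1  1
2  2  0  3
[7] 0  3  0  1
1  3  3  1
1  1  1  1
2  2  0  3
[8] 1  0  2  1
2  2  0  2
1  2  2  1
2  2  0  3
[9] 1  0  2  1
2  3  0  2
1  2  2  1
2  2  0  3
[10] 1  1  2  1
3  0  1  2
1  3  2  1
2  2  0  3
[11] 1  1  2  1
3  1  1  2
1  3  2  1
2  2  0  3
[12] 1  1  2  1
3  2  1  2
1  3  2  1
2  2  0  3
[13] 1  1  2  1
3  3  1  2
1  3  2  1
2  2  0  3
[14] 2  2  2  1
0  2  2  2
3  0  3  1
2  3  0  3
[15] 2  2  2  1
0  3  2  2
3  0  3  1
2  3  0  3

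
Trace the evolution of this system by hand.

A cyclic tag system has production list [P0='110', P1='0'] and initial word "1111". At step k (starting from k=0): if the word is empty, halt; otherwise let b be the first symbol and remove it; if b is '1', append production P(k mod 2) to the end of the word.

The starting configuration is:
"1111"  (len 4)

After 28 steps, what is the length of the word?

8

step 0: "1111"  (len 4)
step 1: "111110"  (len 6)
step 2: "111100"  (len 6)
step 3: "11100110"  (len 8)
step 4: "11001100"  (len 8)
step 5: "1001100110"  (len 10)
step 6: "0011001100"  (len 10)
step 7: "011001100"  (len 9)
step 8: "11001100"  (len 8)
step 9: "1001100110"  (len 10)
step 10: "0011001100"  (len 10)
step 11: "011001100"  (len 9)
step 12: "11001100"  (len 8)
step 13: "1001100110"  (len 10)
step 14: "0011001100"  (len 10)
step 15: "011001100"  (len 9)
step 16: "11001100"  (len 8)
step 17: "1001100110"  (len 10)
step 18: "0011001100"  (len 10)
step 19: "011001100"  (len 9)
step 20: "11001100"  (len 8)
step 21: "1001100110"  (len 10)
step 22: "0011001100"  (len 10)
step 23: "011001100"  (len 9)
step 24: "11001100"  (len 8)
step 25: "1001100110"  (len 10)
step 26: "0011001100"  (len 10)
step 27: "011001100"  (len 9)
step 28: "11001100"  (len 8)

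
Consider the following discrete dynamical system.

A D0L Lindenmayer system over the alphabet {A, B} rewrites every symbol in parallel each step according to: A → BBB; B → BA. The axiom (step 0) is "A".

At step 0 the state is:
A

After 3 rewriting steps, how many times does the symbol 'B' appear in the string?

12

[0] A
[1] BBB
[2] BABABA
[3] BABBBBABBBBABBB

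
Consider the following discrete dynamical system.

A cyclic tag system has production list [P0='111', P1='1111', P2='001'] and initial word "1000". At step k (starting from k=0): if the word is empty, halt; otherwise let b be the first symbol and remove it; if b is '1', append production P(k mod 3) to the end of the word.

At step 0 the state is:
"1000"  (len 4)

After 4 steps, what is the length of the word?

gen 0: "1000"  (len 4)
gen 1: "000111"  (len 6)
gen 2: "00111"  (len 5)
gen 3: "0111"  (len 4)
gen 4: "111"  (len 3)

3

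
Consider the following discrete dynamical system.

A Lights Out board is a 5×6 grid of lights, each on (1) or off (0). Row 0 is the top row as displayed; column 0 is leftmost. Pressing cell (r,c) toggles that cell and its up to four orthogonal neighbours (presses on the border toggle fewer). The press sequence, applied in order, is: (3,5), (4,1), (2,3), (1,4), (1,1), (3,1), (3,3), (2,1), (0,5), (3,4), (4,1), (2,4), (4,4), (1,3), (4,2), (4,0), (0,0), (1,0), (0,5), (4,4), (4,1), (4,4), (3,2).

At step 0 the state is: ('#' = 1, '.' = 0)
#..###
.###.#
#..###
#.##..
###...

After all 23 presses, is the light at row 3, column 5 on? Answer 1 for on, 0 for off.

k=0  #..###
.###.#
#..###
#.##..
###...
k=1  #..###
.###.#
#..##.
#.####
###..#
k=2  #..###
.###.#
#..##.
######
.....#
k=3  #..###
.##..#
#.#...
###.##
.....#
k=4  #..#.#
.####.
#.#.#.
###.##
.....#
k=5  ##.#.#
#..##.
###.#.
###.##
.....#
k=6  ##.#.#
#..##.
#.#.#.
....##
.#...#
k=7  ##.#.#
#..##.
#.###.
..##.#
.#.#.#
k=8  ##.#.#
##.##.
.#.##.
.###.#
.#.#.#
k=9  ##.##.
##.###
.#.##.
.###.#
.#.#.#
k=10  ##.##.
##.###
.#.#..
.##.#.
.#.###
k=11  ##.##.
##.###
.#.#..
..#.#.
#.####
k=12  ##.##.
##.#.#
.#..##
..#...
#.####
k=13  ##.##.
##.#.#
.#..##
..#.#.
#.#...
k=14  ##..#.
###.##
.#.###
..#.#.
#.#...
k=15  ##..#.
###.##
.#.###
....#.
##.#..
k=16  ##..#.
###.##
.#.###
#...#.
...#..
k=17  ....#.
.##.##
.#.###
#...#.
...#..
k=18  #...#.
#.#.##
##.###
#...#.
...#..
k=19  #....#
#.#.#.
##.###
#...#.
...#..
k=20  #....#
#.#.#.
##.###
#.....
....##
k=21  #....#
#.#.#.
##.###
##....
###.##
k=22  #....#
#.#.#.
##.###
##..#.
####..
k=23  #....#
#.#.#.
######
#.###.
##.#..

0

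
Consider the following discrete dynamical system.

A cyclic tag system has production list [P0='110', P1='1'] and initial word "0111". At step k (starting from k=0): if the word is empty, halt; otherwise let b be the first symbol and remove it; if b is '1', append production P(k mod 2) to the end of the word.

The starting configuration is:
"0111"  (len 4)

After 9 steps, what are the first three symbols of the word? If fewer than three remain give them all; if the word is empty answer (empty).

step 0: "0111"  (len 4)
step 1: "111"  (len 3)
step 2: "111"  (len 3)
step 3: "11110"  (len 5)
step 4: "11101"  (len 5)
step 5: "1101110"  (len 7)
step 6: "1011101"  (len 7)
step 7: "011101110"  (len 9)
step 8: "11101110"  (len 8)
step 9: "1101110110"  (len 10)

110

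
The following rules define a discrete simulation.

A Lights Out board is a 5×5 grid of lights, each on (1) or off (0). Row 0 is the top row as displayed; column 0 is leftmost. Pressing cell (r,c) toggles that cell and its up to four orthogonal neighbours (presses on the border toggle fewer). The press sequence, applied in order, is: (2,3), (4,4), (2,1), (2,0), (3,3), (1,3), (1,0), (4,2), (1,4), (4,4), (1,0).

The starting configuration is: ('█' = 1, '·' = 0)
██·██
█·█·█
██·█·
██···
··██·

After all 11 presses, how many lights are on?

10

step 0: ██·██
█·█·█
██·█·
██···
··██·
step 1: ██·██
█·███
███·█
██·█·
··██·
step 2: ██·██
█·███
███·█
██·██
··█·█
step 3: ██·██
█████
····█
█··██
··█·█
step 4: ██·██
·████
██··█
···██
··█·█
step 5: ██·██
·████
██·██
··█··
··███
step 6: ██··█
·█···
██··█
··█··
··███
step 7: ·█··█
█····
·█··█
··█··
··███
step 8: ·█··█
█····
·█··█
·····
·█··█
step 9: ·█···
█··██
·█···
·····
·█··█
step 10: ·█···
█··██
·█···
····█
·█·█·
step 11: ██···
·█·██
██···
····█
·█·█·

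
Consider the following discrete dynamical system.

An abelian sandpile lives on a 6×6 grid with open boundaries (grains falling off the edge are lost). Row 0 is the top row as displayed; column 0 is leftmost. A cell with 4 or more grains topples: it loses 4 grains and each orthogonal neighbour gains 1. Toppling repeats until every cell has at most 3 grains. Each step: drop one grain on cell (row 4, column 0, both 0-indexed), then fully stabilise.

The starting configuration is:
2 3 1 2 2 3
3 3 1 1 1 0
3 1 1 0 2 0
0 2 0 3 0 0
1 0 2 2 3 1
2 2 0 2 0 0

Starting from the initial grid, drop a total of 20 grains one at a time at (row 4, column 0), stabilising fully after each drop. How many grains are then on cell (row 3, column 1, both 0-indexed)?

0) 2 3 1 2 2 3
3 3 1 1 1 0
3 1 1 0 2 0
0 2 0 3 0 0
1 0 2 2 3 1
2 2 0 2 0 0
1) 2 3 1 2 2 3
3 3 1 1 1 0
3 1 1 0 2 0
0 2 0 3 0 0
2 0 2 2 3 1
2 2 0 2 0 0
2) 2 3 1 2 2 3
3 3 1 1 1 0
3 1 1 0 2 0
0 2 0 3 0 0
3 0 2 2 3 1
2 2 0 2 0 0
3) 2 3 1 2 2 3
3 3 1 1 1 0
3 1 1 0 2 0
1 2 0 3 0 0
0 1 2 2 3 1
3 2 0 2 0 0
4) 2 3 1 2 2 3
3 3 1 1 1 0
3 1 1 0 2 0
1 2 0 3 0 0
1 1 2 2 3 1
3 2 0 2 0 0
5) 2 3 1 2 2 3
3 3 1 1 1 0
3 1 1 0 2 0
1 2 0 3 0 0
2 1 2 2 3 1
3 2 0 2 0 0
6) 2 3 1 2 2 3
3 3 1 1 1 0
3 1 1 0 2 0
1 2 0 3 0 0
3 1 2 2 3 1
3 2 0 2 0 0
7) 2 3 1 2 2 3
3 3 1 1 1 0
3 1 1 0 2 0
2 2 0 3 0 0
1 2 2 2 3 1
0 3 0 2 0 0
8) 2 3 1 2 2 3
3 3 1 1 1 0
3 1 1 0 2 0
2 2 0 3 0 0
2 2 2 2 3 1
0 3 0 2 0 0
9) 2 3 1 2 2 3
3 3 1 1 1 0
3 1 1 0 2 0
2 2 0 3 0 0
3 2 2 2 3 1
0 3 0 2 0 0
10) 2 3 1 2 2 3
3 3 1 1 1 0
3 1 1 0 2 0
3 2 0 3 0 0
0 3 2 2 3 1
1 3 0 2 0 0
11) 2 3 1 2 2 3
3 3 1 1 1 0
3 1 1 0 2 0
3 2 0 3 0 0
1 3 2 2 3 1
1 3 0 2 0 0
12) 2 3 1 2 2 3
3 3 1 1 1 0
3 1 1 0 2 0
3 2 0 3 0 0
2 3 2 2 3 1
1 3 0 2 0 0
13) 2 3 1 2 2 3
3 3 1 1 1 0
3 1 1 0 2 0
3 2 0 3 0 0
3 3 2 2 3 1
1 3 0 2 0 0
14) 0 1 2 2 2 3
2 2 2 1 1 0
2 0 2 0 2 0
2 1 1 3 0 0
2 2 3 2 3 1
3 0 1 2 0 0
15) 0 1 2 2 2 3
2 2 2 1 1 0
2 0 2 0 2 0
2 1 1 3 0 0
3 2 3 2 3 1
3 0 1 2 0 0
16) 0 1 2 2 2 3
2 2 2 1 1 0
2 0 2 0 2 0
3 1 1 3 0 0
1 3 3 2 3 1
0 1 1 2 0 0
17) 0 1 2 2 2 3
2 2 2 1 1 0
2 0 2 0 2 0
3 1 1 3 0 0
2 3 3 2 3 1
0 1 1 2 0 0
18) 0 1 2 2 2 3
2 2 2 1 1 0
2 0 2 0 2 0
3 1 1 3 0 0
3 3 3 2 3 1
0 1 1 2 0 0
19) 0 1 2 2 2 3
2 2 2 1 1 0
3 0 2 0 2 0
0 3 2 3 0 0
2 1 0 3 3 1
1 2 2 2 0 0
20) 0 1 2 2 2 3
2 2 2 1 1 0
3 0 2 0 2 0
0 3 2 3 0 0
3 1 0 3 3 1
1 2 2 2 0 0

3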